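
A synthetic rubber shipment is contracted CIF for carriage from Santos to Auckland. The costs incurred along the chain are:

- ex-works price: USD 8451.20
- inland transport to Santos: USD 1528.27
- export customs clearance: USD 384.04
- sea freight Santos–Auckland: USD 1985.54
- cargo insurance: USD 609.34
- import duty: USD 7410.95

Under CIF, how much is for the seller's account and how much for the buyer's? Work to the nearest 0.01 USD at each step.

Seller: USD 12958.39; buyer: USD 7410.95

CIF: the seller pays costs through ocean freight and marine insurance to the destination port.
Seller's account: goods 8451.20 + inland to port 1528.27 + export clearance 384.04 + freight 1985.54 + insurance 609.34 = 12958.39
Buyer's account: duty 7410.95 = 7410.95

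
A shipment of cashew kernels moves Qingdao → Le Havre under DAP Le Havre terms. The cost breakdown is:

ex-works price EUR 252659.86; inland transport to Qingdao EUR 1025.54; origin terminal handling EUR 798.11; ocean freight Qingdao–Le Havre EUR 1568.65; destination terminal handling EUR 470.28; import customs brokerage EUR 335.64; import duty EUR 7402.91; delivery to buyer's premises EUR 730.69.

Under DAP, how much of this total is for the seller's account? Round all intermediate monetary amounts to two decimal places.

Seller's account: EUR 257253.13

DAP: the seller bears all costs to the named destination except import duty and clearance.
Seller's account: goods 252659.86 + inland to port 1025.54 + origin terminal 798.11 + freight 1568.65 + destination terminal 470.28 + delivery 730.69 = 257253.13
Buyer's account: brokerage 335.64 + duty 7402.91 = 7738.55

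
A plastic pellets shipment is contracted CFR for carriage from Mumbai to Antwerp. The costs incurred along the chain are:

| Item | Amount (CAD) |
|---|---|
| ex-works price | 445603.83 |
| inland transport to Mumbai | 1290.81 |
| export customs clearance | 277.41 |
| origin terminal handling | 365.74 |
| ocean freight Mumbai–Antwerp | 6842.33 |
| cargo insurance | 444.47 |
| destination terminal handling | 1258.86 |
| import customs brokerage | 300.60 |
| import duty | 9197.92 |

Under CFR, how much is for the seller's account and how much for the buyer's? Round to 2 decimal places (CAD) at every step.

Seller: CAD 454380.12; buyer: CAD 11201.85

CFR: the seller pays costs through ocean freight to the destination port, but not insurance.
Seller's account: goods 445603.83 + inland to port 1290.81 + export clearance 277.41 + origin terminal 365.74 + freight 6842.33 = 454380.12
Buyer's account: insurance 444.47 + destination terminal 1258.86 + brokerage 300.60 + duty 9197.92 = 11201.85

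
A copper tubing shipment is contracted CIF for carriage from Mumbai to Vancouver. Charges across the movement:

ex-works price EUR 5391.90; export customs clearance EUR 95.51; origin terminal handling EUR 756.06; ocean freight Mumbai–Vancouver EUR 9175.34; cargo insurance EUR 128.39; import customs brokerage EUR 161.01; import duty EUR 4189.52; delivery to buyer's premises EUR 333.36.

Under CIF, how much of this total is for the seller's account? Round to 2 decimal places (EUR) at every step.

CIF: the seller pays costs through ocean freight and marine insurance to the destination port.
Seller's account: goods 5391.90 + export clearance 95.51 + origin terminal 756.06 + freight 9175.34 + insurance 128.39 = 15547.20
Buyer's account: brokerage 161.01 + duty 4189.52 + delivery 333.36 = 4683.89

Seller's account: EUR 15547.20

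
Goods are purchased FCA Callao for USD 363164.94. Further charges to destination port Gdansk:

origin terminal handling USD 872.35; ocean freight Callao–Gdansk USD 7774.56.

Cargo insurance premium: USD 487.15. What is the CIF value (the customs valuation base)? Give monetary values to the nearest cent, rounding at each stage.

CIF = FCA price + pre-shipment costs + freight + insurance
CIF = 363164.94 + 872.35 + 7774.56 + 487.15 = 372299.00

CIF value: USD 372299.00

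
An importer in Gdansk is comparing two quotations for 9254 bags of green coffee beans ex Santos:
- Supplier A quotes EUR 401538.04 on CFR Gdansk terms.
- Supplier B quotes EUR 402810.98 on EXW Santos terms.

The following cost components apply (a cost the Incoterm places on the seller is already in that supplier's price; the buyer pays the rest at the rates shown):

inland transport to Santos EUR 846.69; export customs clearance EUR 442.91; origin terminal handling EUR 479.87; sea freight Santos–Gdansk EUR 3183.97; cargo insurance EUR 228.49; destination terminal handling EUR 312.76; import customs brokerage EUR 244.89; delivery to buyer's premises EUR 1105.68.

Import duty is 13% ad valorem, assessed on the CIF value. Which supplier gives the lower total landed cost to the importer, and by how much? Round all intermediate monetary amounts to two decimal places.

Supplier A (CFR):
CIF value = CFR price + insurance = 401538.04 + 228.49 = 401766.53
Import duty = 401766.53 × 13% = 52229.65
Buyer bears (A): 228.49 + 312.76 + 244.89 + 1105.68 = 1891.82
Landed cost (A) = invoice 401538.04 + 1891.82 + duty 52229.65 = 455659.51
Supplier B (EXW):
CIF value = EXW price + inland to port + export clearance + origin terminal + freight + insurance = 402810.98 + 846.69 + 442.91 + 479.87 + 3183.97 + 228.49 = 407992.91
Import duty = 407992.91 × 13% = 53039.08
Buyer bears (B): 846.69 + 442.91 + 479.87 + 3183.97 + 228.49 + 312.76 + 244.89 + 1105.68 = 6845.26
Landed cost (B) = invoice 402810.98 + 6845.26 + duty 53039.08 = 462695.32
Difference = |455659.51 − 462695.32| = 7035.81

Supplier A is cheaper by EUR 7035.81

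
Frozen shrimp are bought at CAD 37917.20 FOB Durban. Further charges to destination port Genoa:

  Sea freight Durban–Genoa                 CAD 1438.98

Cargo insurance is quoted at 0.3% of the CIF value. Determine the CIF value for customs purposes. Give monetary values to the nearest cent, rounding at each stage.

Let C be the CIF value. C = FOB price + freight + 0.3% × C
C − 0.3% × C = 37917.20 + 1438.98
0.997 × C = 39356.18
C = 39356.18 / 0.997 = 39474.60
Insurance premium = 0.3% × 39474.60 = 118.42

CIF value: CAD 39474.60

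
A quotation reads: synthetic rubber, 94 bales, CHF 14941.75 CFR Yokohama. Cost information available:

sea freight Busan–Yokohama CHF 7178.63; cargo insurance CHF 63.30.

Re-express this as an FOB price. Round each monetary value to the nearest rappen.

FOB price: CHF 7763.12

Not relevant to the conversion: insurance — on the buyer under both terms; not part of either seller's price.
From CFR to FOB, the seller no longer bears: freight.
FOB price = 14941.75 − 7178.63 = 7763.12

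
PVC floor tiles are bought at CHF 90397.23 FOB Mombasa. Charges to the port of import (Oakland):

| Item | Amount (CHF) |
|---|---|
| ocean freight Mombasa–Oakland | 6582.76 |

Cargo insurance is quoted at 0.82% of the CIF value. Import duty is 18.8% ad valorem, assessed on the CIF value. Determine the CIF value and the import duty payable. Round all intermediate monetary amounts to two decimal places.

CIF value: CHF 97781.80; import duty: CHF 18382.98

Let C be the CIF value. C = FOB price + freight + 0.82% × C
C − 0.82% × C = 90397.23 + 6582.76
0.9918 × C = 96979.99
C = 96979.99 / 0.9918 = 97781.80
Insurance premium = 0.82% × 97781.80 = 801.81
Import duty = 97781.80 × 18.8% = 18382.98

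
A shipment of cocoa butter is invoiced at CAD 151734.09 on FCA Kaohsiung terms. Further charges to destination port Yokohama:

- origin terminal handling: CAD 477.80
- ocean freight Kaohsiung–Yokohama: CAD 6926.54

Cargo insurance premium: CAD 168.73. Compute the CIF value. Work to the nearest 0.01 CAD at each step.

CIF value: CAD 159307.16

CIF = FCA price + pre-shipment costs + freight + insurance
CIF = 151734.09 + 477.80 + 6926.54 + 168.73 = 159307.16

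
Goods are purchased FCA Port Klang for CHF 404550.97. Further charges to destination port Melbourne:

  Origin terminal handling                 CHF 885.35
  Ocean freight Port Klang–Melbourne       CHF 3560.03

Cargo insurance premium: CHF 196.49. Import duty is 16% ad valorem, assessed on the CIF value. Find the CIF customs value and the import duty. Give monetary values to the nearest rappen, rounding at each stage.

CIF = FCA price + pre-shipment costs + freight + insurance
CIF = 404550.97 + 885.35 + 3560.03 + 196.49 = 409192.84
Import duty = 409192.84 × 16% = 65470.85

CIF value: CHF 409192.84; import duty: CHF 65470.85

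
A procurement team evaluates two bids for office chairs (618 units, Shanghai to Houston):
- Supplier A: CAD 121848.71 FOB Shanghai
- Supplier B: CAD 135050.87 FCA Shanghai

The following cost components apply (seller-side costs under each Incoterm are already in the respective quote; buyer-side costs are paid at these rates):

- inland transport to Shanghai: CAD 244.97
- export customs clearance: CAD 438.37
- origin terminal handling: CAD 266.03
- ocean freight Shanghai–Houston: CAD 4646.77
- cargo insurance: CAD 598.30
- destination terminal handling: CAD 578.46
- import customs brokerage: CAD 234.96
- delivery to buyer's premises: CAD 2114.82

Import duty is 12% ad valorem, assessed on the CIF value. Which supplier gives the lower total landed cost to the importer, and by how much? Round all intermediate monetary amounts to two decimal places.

Supplier A is cheaper by CAD 15084.38

Supplier A (FOB):
CIF value = FOB price + freight + insurance = 121848.71 + 4646.77 + 598.30 = 127093.78
Import duty = 127093.78 × 12% = 15251.25
Buyer bears (A): 4646.77 + 598.30 + 578.46 + 234.96 + 2114.82 = 8173.31
Landed cost (A) = invoice 121848.71 + 8173.31 + duty 15251.25 = 145273.27
Supplier B (FCA):
CIF value = FCA price + origin terminal + freight + insurance = 135050.87 + 266.03 + 4646.77 + 598.30 = 140561.97
Import duty = 140561.97 × 12% = 16867.44
Buyer bears (B): 266.03 + 4646.77 + 598.30 + 578.46 + 234.96 + 2114.82 = 8439.34
Landed cost (B) = invoice 135050.87 + 8439.34 + duty 16867.44 = 160357.65
Difference = |145273.27 − 160357.65| = 15084.38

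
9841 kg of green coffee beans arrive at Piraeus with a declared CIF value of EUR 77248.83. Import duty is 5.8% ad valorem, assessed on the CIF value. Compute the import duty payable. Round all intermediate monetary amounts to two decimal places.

Import duty = 77248.83 × 5.8% = 4480.43

Import duty: EUR 4480.43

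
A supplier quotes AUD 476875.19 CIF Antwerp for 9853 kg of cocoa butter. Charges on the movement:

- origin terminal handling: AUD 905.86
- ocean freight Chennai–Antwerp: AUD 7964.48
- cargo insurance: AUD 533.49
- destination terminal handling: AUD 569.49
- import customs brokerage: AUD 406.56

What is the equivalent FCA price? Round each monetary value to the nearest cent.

Not relevant to the conversion: destination terminal, brokerage — on the buyer under both terms; not part of either seller's price.
From CIF to FCA, the seller no longer bears: origin terminal, freight, insurance.
FCA price = 476875.19 − 905.86 − 7964.48 − 533.49 = 467471.36

FCA price: AUD 467471.36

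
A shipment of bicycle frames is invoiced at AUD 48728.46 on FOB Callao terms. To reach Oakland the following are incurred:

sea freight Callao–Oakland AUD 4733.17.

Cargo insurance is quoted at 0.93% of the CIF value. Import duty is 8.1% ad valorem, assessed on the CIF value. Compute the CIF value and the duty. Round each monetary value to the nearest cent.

CIF value: AUD 53963.49; import duty: AUD 4371.04

Let C be the CIF value. C = FOB price + freight + 0.93% × C
C − 0.93% × C = 48728.46 + 4733.17
0.9907 × C = 53461.63
C = 53461.63 / 0.9907 = 53963.49
Insurance premium = 0.93% × 53963.49 = 501.86
Import duty = 53963.49 × 8.1% = 4371.04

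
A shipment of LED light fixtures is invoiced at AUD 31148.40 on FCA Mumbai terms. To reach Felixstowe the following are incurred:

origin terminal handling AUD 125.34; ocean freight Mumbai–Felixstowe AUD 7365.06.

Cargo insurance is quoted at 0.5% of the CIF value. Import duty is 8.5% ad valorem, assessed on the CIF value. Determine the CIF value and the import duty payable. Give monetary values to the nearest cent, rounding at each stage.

CIF value: AUD 38832.96; import duty: AUD 3300.80

Let C be the CIF value. C = FCA price + pre-shipment costs + freight + 0.5% × C
C − 0.5% × C = 31148.40 + 125.34 + 7365.06
0.995 × C = 38638.80
C = 38638.80 / 0.995 = 38832.96
Insurance premium = 0.5% × 38832.96 = 194.16
Import duty = 38832.96 × 8.5% = 3300.80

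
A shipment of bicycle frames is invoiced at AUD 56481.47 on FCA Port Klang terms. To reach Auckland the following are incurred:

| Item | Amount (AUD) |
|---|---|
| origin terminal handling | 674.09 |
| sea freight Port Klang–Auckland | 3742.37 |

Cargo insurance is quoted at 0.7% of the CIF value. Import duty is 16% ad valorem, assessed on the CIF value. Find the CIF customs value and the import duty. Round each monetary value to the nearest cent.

Let C be the CIF value. C = FCA price + pre-shipment costs + freight + 0.7% × C
C − 0.7% × C = 56481.47 + 674.09 + 3742.37
0.993 × C = 60897.93
C = 60897.93 / 0.993 = 61327.22
Insurance premium = 0.7% × 61327.22 = 429.29
Import duty = 61327.22 × 16% = 9812.36

CIF value: AUD 61327.22; import duty: AUD 9812.36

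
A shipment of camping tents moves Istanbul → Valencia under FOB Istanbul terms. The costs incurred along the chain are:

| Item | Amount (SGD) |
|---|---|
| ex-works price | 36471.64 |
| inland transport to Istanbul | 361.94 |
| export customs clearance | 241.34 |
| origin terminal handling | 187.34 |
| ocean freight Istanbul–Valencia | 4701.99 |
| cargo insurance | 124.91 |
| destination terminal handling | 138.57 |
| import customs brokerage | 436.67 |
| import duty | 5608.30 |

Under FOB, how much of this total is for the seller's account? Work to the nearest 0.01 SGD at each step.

Seller's account: SGD 37262.26

FOB: the seller bears costs until goods are on board at the origin port; the buyer bears freight, insurance and all costs thereafter.
Seller's account: goods 36471.64 + inland to port 361.94 + export clearance 241.34 + origin terminal 187.34 = 37262.26
Buyer's account: freight 4701.99 + insurance 124.91 + destination terminal 138.57 + brokerage 436.67 + duty 5608.30 = 11010.44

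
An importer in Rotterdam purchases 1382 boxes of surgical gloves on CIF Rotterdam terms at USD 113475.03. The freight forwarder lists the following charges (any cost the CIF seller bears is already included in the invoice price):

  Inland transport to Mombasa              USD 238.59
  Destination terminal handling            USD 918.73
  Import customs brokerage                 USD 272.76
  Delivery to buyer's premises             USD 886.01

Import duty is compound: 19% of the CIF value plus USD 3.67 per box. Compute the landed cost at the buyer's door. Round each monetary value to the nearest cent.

Total landed cost: USD 142184.73

CIF: the seller pays costs through ocean freight and marine insurance to the destination port.
Already in the invoice (seller's account under CIF): inland to port — exclude.
The CIF price already equals the CIF value: 113475.03
Ad valorem component: 113475.03 × 19% = 21560.26
Specific component: 1382 × 3.67 = 5071.94
Import duty = 21560.26 + 5071.94 = 26632.20
Buyer bears: destination terminal 918.73 + brokerage 272.76 + delivery 886.01 + duty 26632.20 = 28709.70
Landed cost = invoice 113475.03 + 28709.70 = 142184.73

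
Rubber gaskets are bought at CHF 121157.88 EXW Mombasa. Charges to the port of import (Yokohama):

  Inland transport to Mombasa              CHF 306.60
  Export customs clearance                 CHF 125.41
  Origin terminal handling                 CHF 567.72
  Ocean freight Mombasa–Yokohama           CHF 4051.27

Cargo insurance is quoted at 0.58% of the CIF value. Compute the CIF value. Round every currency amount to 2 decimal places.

Let C be the CIF value. C = EXW price + pre-shipment costs + freight + 0.58% × C
C − 0.58% × C = 121157.88 + 306.60 + 125.41 + 567.72 + 4051.27
0.9942 × C = 126208.88
C = 126208.88 / 0.9942 = 126945.16
Insurance premium = 0.58% × 126945.16 = 736.28

CIF value: CHF 126945.16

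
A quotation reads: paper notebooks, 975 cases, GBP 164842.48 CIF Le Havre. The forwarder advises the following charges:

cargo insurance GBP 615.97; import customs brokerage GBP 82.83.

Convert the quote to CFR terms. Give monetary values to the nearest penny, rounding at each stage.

CFR price: GBP 164226.51

Not relevant to the conversion: brokerage — on the buyer under both terms; not part of either seller's price.
From CIF to CFR, the seller no longer bears: insurance.
CFR price = 164842.48 − 615.97 = 164226.51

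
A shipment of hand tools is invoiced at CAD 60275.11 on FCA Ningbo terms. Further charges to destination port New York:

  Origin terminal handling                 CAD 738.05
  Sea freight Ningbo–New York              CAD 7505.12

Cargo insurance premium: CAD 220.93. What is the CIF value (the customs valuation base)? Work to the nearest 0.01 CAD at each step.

CIF = FCA price + pre-shipment costs + freight + insurance
CIF = 60275.11 + 738.05 + 7505.12 + 220.93 = 68739.21

CIF value: CAD 68739.21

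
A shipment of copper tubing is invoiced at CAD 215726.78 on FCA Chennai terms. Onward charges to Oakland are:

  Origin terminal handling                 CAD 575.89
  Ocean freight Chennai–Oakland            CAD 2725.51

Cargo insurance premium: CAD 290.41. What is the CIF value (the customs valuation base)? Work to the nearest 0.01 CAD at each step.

CIF = FCA price + pre-shipment costs + freight + insurance
CIF = 215726.78 + 575.89 + 2725.51 + 290.41 = 219318.59

CIF value: CAD 219318.59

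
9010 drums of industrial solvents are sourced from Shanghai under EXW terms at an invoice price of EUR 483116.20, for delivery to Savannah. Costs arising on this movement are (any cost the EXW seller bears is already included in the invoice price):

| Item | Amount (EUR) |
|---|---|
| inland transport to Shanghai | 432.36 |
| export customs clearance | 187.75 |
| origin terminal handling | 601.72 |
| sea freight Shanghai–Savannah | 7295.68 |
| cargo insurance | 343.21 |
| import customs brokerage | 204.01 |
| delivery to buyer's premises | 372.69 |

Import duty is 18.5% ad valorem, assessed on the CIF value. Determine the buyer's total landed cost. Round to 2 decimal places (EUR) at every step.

EXW: the seller makes goods available at their premises; the buyer bears all onward costs.
CIF value = EXW price + inland to port + export clearance + origin terminal + freight + insurance = 483116.20 + 432.36 + 187.75 + 601.72 + 7295.68 + 343.21 = 491976.92
Import duty = 491976.92 × 18.5% = 91015.73
Buyer bears: inland to port 432.36 + export clearance 187.75 + origin terminal 601.72 + freight 7295.68 + insurance 343.21 + brokerage 204.01 + delivery 372.69 + duty 91015.73 = 100453.15
Landed cost = invoice 483116.20 + 100453.15 = 583569.35

Total landed cost: EUR 583569.35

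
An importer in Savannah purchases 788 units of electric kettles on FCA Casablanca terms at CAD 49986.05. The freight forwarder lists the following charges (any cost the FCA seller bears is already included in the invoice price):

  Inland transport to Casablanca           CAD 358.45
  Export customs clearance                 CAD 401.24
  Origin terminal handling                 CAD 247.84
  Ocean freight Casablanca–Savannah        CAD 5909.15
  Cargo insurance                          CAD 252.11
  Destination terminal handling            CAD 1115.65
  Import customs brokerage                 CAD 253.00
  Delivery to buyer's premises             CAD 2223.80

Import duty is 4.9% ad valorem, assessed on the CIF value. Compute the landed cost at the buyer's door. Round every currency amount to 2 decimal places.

FCA: the seller delivers export-cleared goods to the carrier; the buyer bears costs from that point.
Already in the invoice (seller's account under FCA): inland to port, export clearance — exclude.
CIF value = FCA price + origin terminal + freight + insurance = 49986.05 + 247.84 + 5909.15 + 252.11 = 56395.15
Import duty = 56395.15 × 4.9% = 2763.36
Buyer bears: origin terminal 247.84 + freight 5909.15 + insurance 252.11 + destination terminal 1115.65 + brokerage 253.00 + delivery 2223.80 + duty 2763.36 = 12764.91
Landed cost = invoice 49986.05 + 12764.91 = 62750.96

Total landed cost: CAD 62750.96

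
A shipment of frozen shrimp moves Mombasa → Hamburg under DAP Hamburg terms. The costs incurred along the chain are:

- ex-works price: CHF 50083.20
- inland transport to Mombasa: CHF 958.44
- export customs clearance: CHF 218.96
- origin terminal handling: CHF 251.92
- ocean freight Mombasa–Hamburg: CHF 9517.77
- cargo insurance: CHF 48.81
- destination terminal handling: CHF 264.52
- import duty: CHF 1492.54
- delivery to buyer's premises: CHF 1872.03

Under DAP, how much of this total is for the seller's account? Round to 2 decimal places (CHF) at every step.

Seller's account: CHF 63215.65

DAP: the seller bears all costs to the named destination except import duty and clearance.
Seller's account: goods 50083.20 + inland to port 958.44 + export clearance 218.96 + origin terminal 251.92 + freight 9517.77 + insurance 48.81 + destination terminal 264.52 + delivery 1872.03 = 63215.65
Buyer's account: duty 1492.54 = 1492.54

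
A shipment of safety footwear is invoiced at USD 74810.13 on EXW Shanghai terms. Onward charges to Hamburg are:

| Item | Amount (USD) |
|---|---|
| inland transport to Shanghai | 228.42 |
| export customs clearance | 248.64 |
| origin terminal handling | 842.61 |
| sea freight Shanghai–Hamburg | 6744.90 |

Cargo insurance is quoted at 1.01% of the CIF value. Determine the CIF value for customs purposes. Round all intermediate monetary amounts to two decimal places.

CIF value: USD 83720.27

Let C be the CIF value. C = EXW price + pre-shipment costs + freight + 1.01% × C
C − 1.01% × C = 74810.13 + 228.42 + 248.64 + 842.61 + 6744.90
0.9899 × C = 82874.70
C = 82874.70 / 0.9899 = 83720.27
Insurance premium = 1.01% × 83720.27 = 845.57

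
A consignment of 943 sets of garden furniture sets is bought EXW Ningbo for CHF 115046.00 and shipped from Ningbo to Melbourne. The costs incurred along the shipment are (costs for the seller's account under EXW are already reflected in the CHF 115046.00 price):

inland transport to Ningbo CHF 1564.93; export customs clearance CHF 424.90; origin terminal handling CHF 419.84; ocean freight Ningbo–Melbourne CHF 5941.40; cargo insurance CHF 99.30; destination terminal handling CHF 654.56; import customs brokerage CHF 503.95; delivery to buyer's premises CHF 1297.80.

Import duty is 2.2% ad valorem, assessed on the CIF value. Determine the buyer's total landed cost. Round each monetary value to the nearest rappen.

EXW: the seller makes goods available at their premises; the buyer bears all onward costs.
CIF value = EXW price + inland to port + export clearance + origin terminal + freight + insurance = 115046.00 + 1564.93 + 424.90 + 419.84 + 5941.40 + 99.30 = 123496.37
Import duty = 123496.37 × 2.2% = 2716.92
Buyer bears: inland to port 1564.93 + export clearance 424.90 + origin terminal 419.84 + freight 5941.40 + insurance 99.30 + destination terminal 654.56 + brokerage 503.95 + delivery 1297.80 + duty 2716.92 = 13623.60
Landed cost = invoice 115046.00 + 13623.60 = 128669.60

Total landed cost: CHF 128669.60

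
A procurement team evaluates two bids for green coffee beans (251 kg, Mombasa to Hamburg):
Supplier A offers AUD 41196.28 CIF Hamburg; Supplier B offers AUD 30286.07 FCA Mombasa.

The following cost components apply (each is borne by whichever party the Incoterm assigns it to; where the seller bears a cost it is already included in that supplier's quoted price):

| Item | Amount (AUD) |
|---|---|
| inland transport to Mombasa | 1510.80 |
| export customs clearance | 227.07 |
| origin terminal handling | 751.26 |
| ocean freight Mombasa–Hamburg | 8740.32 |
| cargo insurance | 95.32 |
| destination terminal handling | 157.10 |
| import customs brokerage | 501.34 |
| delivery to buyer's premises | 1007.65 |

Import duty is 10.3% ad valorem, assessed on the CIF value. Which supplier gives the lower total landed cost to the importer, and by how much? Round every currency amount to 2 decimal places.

Supplier B is cheaper by AUD 1459.61

Supplier A (CIF):
The CIF price already equals the CIF value: 41196.28
Import duty = 41196.28 × 10.3% = 4243.22
Buyer bears (A): 157.10 + 501.34 + 1007.65 = 1666.09
Landed cost (A) = invoice 41196.28 + 1666.09 + duty 4243.22 = 47105.59
Supplier B (FCA):
CIF value = FCA price + origin terminal + freight + insurance = 30286.07 + 751.26 + 8740.32 + 95.32 = 39872.97
Import duty = 39872.97 × 10.3% = 4106.92
Buyer bears (B): 751.26 + 8740.32 + 95.32 + 157.10 + 501.34 + 1007.65 = 11252.99
Landed cost (B) = invoice 30286.07 + 11252.99 + duty 4106.92 = 45645.98
Difference = |47105.59 − 45645.98| = 1459.61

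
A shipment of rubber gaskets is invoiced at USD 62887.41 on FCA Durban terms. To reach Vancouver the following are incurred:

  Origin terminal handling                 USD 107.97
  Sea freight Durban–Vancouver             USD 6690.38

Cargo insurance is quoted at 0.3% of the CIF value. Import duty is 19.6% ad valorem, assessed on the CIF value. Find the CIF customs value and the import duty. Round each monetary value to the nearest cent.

CIF value: USD 69895.45; import duty: USD 13699.51

Let C be the CIF value. C = FCA price + pre-shipment costs + freight + 0.3% × C
C − 0.3% × C = 62887.41 + 107.97 + 6690.38
0.997 × C = 69685.76
C = 69685.76 / 0.997 = 69895.45
Insurance premium = 0.3% × 69895.45 = 209.69
Import duty = 69895.45 × 19.6% = 13699.51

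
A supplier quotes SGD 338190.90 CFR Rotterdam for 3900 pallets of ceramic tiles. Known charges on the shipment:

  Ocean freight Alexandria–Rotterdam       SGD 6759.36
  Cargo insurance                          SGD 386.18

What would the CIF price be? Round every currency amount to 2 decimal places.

CIF price: SGD 338577.08

Not relevant to the conversion: freight — on the seller under both CFR and CIF; already in the CFR price and stays in the CIF price.
From CFR to CIF, the seller additionally bears: insurance.
CIF price = 338190.90 + 386.18 = 338577.08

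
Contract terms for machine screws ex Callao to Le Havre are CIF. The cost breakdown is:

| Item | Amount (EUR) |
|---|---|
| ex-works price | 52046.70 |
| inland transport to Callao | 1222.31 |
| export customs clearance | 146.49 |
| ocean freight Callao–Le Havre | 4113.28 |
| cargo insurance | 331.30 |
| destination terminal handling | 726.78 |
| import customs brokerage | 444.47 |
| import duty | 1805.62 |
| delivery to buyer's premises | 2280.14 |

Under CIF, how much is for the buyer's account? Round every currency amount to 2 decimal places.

CIF: the seller pays costs through ocean freight and marine insurance to the destination port.
Seller's account: goods 52046.70 + inland to port 1222.31 + export clearance 146.49 + freight 4113.28 + insurance 331.30 = 57860.08
Buyer's account: destination terminal 726.78 + brokerage 444.47 + duty 1805.62 + delivery 2280.14 = 5257.01

Buyer's account: EUR 5257.01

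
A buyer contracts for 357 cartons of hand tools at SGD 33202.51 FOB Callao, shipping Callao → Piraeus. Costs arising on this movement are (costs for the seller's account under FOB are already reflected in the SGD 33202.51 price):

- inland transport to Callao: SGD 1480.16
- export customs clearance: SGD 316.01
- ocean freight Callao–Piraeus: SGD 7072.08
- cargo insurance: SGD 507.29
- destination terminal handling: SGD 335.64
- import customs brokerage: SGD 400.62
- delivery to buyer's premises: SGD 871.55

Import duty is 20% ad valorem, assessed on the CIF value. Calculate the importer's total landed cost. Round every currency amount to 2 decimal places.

Total landed cost: SGD 50546.07

FOB: the seller bears costs until goods are on board at the origin port; the buyer bears freight, insurance and all costs thereafter.
Already in the invoice (seller's account under FOB): inland to port, export clearance — exclude.
CIF value = FOB price + freight + insurance = 33202.51 + 7072.08 + 507.29 = 40781.88
Import duty = 40781.88 × 20% = 8156.38
Buyer bears: freight 7072.08 + insurance 507.29 + destination terminal 335.64 + brokerage 400.62 + delivery 871.55 + duty 8156.38 = 17343.56
Landed cost = invoice 33202.51 + 17343.56 = 50546.07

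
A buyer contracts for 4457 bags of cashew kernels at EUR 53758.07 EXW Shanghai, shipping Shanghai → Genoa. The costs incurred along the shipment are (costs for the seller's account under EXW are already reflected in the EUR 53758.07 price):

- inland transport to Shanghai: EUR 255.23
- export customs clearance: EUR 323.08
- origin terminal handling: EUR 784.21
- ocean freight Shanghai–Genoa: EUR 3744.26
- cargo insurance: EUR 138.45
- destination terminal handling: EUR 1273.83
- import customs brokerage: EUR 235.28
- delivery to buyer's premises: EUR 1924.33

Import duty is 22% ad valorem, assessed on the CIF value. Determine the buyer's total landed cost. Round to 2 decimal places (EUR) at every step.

Total landed cost: EUR 75417.47

EXW: the seller makes goods available at their premises; the buyer bears all onward costs.
CIF value = EXW price + inland to port + export clearance + origin terminal + freight + insurance = 53758.07 + 255.23 + 323.08 + 784.21 + 3744.26 + 138.45 = 59003.30
Import duty = 59003.30 × 22% = 12980.73
Buyer bears: inland to port 255.23 + export clearance 323.08 + origin terminal 784.21 + freight 3744.26 + insurance 138.45 + destination terminal 1273.83 + brokerage 235.28 + delivery 1924.33 + duty 12980.73 = 21659.40
Landed cost = invoice 53758.07 + 21659.40 = 75417.47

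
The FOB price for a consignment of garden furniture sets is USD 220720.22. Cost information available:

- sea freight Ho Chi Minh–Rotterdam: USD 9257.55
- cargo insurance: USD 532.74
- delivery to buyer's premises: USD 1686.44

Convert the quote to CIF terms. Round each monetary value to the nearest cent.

CIF price: USD 230510.51

Not relevant to the conversion: delivery — on the buyer under both terms; not part of either seller's price.
From FOB to CIF, the seller additionally bears: freight, insurance.
CIF price = 220720.22 + 9257.55 + 532.74 = 230510.51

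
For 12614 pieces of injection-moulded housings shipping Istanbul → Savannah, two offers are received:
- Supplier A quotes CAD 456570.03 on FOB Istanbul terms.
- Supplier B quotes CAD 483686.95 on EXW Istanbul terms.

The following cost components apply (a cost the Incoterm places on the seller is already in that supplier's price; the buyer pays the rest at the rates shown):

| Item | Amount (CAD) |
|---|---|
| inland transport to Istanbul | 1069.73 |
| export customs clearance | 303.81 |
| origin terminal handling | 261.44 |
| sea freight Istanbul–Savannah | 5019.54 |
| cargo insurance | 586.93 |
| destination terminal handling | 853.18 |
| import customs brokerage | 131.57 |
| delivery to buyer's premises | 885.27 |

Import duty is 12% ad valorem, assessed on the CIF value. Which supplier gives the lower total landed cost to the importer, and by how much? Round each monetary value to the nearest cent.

Supplier A (FOB):
CIF value = FOB price + freight + insurance = 456570.03 + 5019.54 + 586.93 = 462176.50
Import duty = 462176.50 × 12% = 55461.18
Buyer bears (A): 5019.54 + 586.93 + 853.18 + 131.57 + 885.27 = 7476.49
Landed cost (A) = invoice 456570.03 + 7476.49 + duty 55461.18 = 519507.70
Supplier B (EXW):
CIF value = EXW price + inland to port + export clearance + origin terminal + freight + insurance = 483686.95 + 1069.73 + 303.81 + 261.44 + 5019.54 + 586.93 = 490928.40
Import duty = 490928.40 × 12% = 58911.41
Buyer bears (B): 1069.73 + 303.81 + 261.44 + 5019.54 + 586.93 + 853.18 + 131.57 + 885.27 = 9111.47
Landed cost (B) = invoice 483686.95 + 9111.47 + duty 58911.41 = 551709.83
Difference = |519507.70 − 551709.83| = 32202.13

Supplier A is cheaper by CAD 32202.13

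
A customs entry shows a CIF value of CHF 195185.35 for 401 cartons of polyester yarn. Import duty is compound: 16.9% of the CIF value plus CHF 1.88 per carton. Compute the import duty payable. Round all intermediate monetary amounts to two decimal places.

Ad valorem component: 195185.35 × 16.9% = 32986.32
Specific component: 401 × 1.88 = 753.88
Import duty = 32986.32 + 753.88 = 33740.20

Import duty: CHF 33740.20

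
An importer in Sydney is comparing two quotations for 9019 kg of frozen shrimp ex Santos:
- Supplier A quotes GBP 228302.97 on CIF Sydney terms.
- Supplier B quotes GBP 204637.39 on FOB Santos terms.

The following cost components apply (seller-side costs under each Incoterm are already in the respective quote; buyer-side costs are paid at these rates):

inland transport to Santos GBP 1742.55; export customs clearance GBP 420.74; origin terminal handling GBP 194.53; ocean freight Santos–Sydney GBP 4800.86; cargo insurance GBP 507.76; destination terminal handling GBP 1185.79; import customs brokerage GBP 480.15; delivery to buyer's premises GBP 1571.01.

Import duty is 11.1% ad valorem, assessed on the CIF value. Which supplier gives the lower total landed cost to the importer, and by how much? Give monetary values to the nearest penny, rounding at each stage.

Supplier A (CIF):
The CIF price already equals the CIF value: 228302.97
Import duty = 228302.97 × 11.1% = 25341.63
Buyer bears (A): 1185.79 + 480.15 + 1571.01 = 3236.95
Landed cost (A) = invoice 228302.97 + 3236.95 + duty 25341.63 = 256881.55
Supplier B (FOB):
CIF value = FOB price + freight + insurance = 204637.39 + 4800.86 + 507.76 = 209946.01
Import duty = 209946.01 × 11.1% = 23304.01
Buyer bears (B): 4800.86 + 507.76 + 1185.79 + 480.15 + 1571.01 = 8545.57
Landed cost (B) = invoice 204637.39 + 8545.57 + duty 23304.01 = 236486.97
Difference = |256881.55 − 236486.97| = 20394.58

Supplier B is cheaper by GBP 20394.58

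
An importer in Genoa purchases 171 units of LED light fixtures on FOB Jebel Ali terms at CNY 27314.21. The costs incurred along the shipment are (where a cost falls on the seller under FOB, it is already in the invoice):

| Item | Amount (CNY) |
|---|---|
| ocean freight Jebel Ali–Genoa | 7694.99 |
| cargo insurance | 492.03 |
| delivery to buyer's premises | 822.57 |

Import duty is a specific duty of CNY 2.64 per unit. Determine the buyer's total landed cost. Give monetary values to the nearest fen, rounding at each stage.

FOB: the seller bears costs until goods are on board at the origin port; the buyer bears freight, insurance and all costs thereafter.
CIF value = FOB price + freight + insurance = 27314.21 + 7694.99 + 492.03 = 35501.23
Import duty = 171 × 2.64 = 451.44
Buyer bears: freight 7694.99 + insurance 492.03 + delivery 822.57 + duty 451.44 = 9461.03
Landed cost = invoice 27314.21 + 9461.03 = 36775.24

Total landed cost: CNY 36775.24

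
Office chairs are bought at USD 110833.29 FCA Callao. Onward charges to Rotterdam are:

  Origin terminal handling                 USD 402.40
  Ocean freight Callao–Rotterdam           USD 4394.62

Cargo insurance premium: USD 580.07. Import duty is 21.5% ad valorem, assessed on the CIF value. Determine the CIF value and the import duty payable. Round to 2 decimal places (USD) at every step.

CIF = FCA price + pre-shipment costs + freight + insurance
CIF = 110833.29 + 402.40 + 4394.62 + 580.07 = 116210.38
Import duty = 116210.38 × 21.5% = 24985.23

CIF value: USD 116210.38; import duty: USD 24985.23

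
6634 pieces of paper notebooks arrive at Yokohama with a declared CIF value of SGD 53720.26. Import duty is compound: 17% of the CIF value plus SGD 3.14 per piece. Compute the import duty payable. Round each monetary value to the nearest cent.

Import duty: SGD 29963.20

Ad valorem component: 53720.26 × 17% = 9132.44
Specific component: 6634 × 3.14 = 20830.76
Import duty = 9132.44 + 20830.76 = 29963.20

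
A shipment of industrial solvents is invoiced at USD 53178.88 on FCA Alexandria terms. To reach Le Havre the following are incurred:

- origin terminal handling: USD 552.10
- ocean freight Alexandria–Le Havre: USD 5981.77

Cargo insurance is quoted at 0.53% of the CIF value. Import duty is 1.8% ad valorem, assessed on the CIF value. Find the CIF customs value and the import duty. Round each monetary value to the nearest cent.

Let C be the CIF value. C = FCA price + pre-shipment costs + freight + 0.53% × C
C − 0.53% × C = 53178.88 + 552.10 + 5981.77
0.9947 × C = 59712.75
C = 59712.75 / 0.9947 = 60030.91
Insurance premium = 0.53% × 60030.91 = 318.16
Import duty = 60030.91 × 1.8% = 1080.56

CIF value: USD 60030.91; import duty: USD 1080.56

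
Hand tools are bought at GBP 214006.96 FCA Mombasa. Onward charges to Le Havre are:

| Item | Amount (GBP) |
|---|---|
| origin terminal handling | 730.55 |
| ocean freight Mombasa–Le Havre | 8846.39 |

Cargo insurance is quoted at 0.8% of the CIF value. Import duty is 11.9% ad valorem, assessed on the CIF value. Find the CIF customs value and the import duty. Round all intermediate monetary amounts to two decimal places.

CIF value: GBP 225387.00; import duty: GBP 26821.05

Let C be the CIF value. C = FCA price + pre-shipment costs + freight + 0.8% × C
C − 0.8% × C = 214006.96 + 730.55 + 8846.39
0.992 × C = 223583.90
C = 223583.90 / 0.992 = 225387.00
Insurance premium = 0.8% × 225387.00 = 1803.10
Import duty = 225387.00 × 11.9% = 26821.05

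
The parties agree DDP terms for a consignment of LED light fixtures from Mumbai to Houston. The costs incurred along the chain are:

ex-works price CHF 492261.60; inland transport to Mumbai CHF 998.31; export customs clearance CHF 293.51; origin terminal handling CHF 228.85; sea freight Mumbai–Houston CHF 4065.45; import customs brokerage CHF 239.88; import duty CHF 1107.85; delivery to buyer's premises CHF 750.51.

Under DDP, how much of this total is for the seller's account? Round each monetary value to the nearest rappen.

DDP: the seller bears all costs including import duty.
Seller's account: goods 492261.60 + inland to port 998.31 + export clearance 293.51 + origin terminal 228.85 + freight 4065.45 + brokerage 239.88 + duty 1107.85 + delivery 750.51 = 499945.96
Buyer's account: 0.00

Seller's account: CHF 499945.96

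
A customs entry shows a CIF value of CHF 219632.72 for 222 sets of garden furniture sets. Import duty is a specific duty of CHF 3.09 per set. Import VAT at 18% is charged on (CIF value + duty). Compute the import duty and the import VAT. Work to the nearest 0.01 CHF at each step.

Import duty: CHF 685.98; import VAT: CHF 39657.37

Import duty = 222 × 3.09 = 685.98
VAT base = CIF + duty = 219632.72 + 685.98 = 220318.70
Import VAT = 220318.70 × 18% = 39657.37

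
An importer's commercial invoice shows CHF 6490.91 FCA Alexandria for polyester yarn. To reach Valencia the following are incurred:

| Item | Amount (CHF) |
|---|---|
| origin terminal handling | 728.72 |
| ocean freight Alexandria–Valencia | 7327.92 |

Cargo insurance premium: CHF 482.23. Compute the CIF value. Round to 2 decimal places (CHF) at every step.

CIF = FCA price + pre-shipment costs + freight + insurance
CIF = 6490.91 + 728.72 + 7327.92 + 482.23 = 15029.78

CIF value: CHF 15029.78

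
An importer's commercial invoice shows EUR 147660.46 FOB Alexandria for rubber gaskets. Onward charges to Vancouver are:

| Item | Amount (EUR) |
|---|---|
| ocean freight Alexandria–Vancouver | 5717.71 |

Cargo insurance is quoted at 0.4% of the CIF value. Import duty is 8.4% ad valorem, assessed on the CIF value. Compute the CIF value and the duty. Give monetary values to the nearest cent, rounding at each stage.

Let C be the CIF value. C = FOB price + freight + 0.4% × C
C − 0.4% × C = 147660.46 + 5717.71
0.996 × C = 153378.17
C = 153378.17 / 0.996 = 153994.15
Insurance premium = 0.4% × 153994.15 = 615.98
Import duty = 153994.15 × 8.4% = 12935.51

CIF value: EUR 153994.15; import duty: EUR 12935.51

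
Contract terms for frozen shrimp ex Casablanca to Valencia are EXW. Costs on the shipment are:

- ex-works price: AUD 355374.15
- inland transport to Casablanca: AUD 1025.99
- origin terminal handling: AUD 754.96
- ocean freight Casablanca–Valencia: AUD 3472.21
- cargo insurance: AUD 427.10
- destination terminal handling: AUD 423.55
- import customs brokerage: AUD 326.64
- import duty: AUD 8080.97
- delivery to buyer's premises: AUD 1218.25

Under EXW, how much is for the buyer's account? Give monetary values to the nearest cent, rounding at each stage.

EXW: the seller makes goods available at their premises; the buyer bears all onward costs.
Seller's account: goods 355374.15 = 355374.15
Buyer's account: inland to port 1025.99 + origin terminal 754.96 + freight 3472.21 + insurance 427.10 + destination terminal 423.55 + brokerage 326.64 + duty 8080.97 + delivery 1218.25 = 15729.67

Buyer's account: AUD 15729.67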